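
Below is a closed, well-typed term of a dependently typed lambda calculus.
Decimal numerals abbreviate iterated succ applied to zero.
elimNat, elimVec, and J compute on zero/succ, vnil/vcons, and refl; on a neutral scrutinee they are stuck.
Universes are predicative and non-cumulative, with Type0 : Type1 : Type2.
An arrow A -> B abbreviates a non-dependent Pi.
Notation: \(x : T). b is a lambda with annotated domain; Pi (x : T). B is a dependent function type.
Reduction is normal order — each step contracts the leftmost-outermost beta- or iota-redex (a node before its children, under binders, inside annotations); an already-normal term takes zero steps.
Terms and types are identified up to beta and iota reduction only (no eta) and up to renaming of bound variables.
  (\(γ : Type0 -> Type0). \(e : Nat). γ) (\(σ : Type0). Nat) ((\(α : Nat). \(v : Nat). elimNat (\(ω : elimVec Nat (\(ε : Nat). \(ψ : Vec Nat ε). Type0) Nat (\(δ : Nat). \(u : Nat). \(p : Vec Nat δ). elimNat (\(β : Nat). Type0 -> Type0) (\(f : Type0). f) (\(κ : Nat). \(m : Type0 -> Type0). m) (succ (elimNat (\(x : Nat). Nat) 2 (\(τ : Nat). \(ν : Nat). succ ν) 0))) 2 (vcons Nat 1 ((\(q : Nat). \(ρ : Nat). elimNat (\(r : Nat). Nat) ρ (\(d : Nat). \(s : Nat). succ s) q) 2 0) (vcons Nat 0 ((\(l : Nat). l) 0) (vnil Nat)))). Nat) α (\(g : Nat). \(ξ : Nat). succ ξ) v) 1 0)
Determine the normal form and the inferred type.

normal form:
  \(γ : Type0). Nat
inferred type:
  Type0 -> Type0
observation: 2 normal-order steps normalize the term, beginning with a beta-redex.


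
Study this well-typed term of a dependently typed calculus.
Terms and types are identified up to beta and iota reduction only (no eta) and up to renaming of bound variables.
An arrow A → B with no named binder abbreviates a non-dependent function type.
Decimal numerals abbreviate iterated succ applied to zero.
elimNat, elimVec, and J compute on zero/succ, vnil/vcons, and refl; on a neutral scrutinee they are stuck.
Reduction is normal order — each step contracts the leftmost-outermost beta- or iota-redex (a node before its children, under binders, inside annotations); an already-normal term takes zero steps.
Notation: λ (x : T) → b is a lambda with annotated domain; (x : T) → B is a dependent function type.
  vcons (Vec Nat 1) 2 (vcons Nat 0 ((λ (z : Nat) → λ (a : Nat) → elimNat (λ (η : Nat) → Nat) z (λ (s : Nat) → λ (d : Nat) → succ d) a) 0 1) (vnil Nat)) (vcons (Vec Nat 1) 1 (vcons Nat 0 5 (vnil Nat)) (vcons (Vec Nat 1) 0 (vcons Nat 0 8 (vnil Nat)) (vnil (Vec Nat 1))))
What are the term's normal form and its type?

resulting normal form:
  vcons (Vec Nat 1) 2 (vcons Nat 0 1 (vnil Nat)) (vcons (Vec Nat 1) 1 (vcons Nat 0 5 (vnil Nat)) (vcons (Vec Nat 1) 0 (vcons Nat 0 8 (vnil Nat)) (vnil (Vec Nat 1))))
type:
  Vec (Vec Nat 1) 3


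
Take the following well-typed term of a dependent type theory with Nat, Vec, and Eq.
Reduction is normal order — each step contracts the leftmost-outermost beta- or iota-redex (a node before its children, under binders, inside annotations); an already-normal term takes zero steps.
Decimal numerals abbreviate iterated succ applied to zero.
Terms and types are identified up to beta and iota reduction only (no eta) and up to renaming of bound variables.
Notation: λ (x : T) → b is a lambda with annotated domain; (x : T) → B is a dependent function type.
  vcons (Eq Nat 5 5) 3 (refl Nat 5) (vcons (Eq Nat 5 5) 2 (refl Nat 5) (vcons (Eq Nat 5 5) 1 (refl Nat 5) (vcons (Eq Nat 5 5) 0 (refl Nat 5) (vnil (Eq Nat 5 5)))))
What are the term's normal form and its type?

reduced normal form:
  vcons (Eq Nat 5 5) 3 (refl Nat 5) (vcons (Eq Nat 5 5) 2 (refl Nat 5) (vcons (Eq Nat 5 5) 1 (refl Nat 5) (vcons (Eq Nat 5 5) 0 (refl Nat 5) (vnil (Eq Nat 5 5)))))
type:
  Vec (Eq Nat 5 5) 4


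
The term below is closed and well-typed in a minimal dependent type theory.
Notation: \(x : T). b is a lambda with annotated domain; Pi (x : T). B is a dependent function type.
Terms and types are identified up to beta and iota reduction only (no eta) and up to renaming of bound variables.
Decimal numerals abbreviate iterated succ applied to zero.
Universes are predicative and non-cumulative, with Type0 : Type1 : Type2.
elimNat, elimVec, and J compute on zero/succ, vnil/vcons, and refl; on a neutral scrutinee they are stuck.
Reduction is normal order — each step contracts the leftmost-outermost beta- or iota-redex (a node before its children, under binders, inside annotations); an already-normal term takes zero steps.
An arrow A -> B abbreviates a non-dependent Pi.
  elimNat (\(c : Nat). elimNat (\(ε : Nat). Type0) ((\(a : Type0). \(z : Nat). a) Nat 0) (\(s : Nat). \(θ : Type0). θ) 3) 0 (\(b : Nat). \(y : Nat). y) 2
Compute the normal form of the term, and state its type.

reduced normal form:
  0
the term's type:
  Nat


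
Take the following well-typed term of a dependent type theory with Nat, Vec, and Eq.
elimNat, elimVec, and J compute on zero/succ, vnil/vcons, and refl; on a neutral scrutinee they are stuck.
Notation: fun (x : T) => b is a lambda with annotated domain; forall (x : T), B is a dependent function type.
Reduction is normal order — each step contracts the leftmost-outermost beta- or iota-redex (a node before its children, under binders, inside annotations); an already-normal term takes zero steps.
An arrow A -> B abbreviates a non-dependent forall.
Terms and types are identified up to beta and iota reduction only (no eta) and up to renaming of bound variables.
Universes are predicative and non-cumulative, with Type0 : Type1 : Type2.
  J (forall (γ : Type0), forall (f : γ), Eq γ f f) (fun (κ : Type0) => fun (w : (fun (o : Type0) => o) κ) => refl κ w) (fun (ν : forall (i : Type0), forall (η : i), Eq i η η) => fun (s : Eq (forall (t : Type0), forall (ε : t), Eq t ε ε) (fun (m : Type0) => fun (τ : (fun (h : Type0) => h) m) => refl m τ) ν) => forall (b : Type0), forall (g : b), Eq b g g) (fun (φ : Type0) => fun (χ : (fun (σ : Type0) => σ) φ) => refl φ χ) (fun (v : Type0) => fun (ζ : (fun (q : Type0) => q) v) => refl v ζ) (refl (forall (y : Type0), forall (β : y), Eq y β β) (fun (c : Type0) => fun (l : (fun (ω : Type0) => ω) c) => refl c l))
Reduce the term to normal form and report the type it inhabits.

reduced normal form:
  fun (γ : Type0) => fun (f : γ) => refl γ f
type:
  forall (γ : Type0), forall (f : γ), Eq γ f f


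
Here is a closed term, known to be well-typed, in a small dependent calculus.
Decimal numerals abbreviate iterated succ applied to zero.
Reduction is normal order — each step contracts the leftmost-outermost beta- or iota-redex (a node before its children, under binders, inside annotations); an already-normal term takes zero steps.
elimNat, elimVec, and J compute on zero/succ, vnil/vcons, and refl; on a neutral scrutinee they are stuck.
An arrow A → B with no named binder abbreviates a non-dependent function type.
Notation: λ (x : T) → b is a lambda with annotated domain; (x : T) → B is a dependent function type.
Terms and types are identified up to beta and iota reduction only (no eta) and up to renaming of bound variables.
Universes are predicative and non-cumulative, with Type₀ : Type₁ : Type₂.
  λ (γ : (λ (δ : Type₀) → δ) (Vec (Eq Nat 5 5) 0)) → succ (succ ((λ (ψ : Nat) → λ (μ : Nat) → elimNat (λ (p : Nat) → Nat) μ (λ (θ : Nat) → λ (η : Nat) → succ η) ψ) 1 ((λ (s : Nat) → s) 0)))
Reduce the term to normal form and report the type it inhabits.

resulting normal form:
  λ (γ : Vec (Eq Nat 5 5) 0) → 3
inferred type:
  Vec (Eq Nat 5 5) 0 → Nat
observation: the term reaches its normal form after 8 normal-order steps.


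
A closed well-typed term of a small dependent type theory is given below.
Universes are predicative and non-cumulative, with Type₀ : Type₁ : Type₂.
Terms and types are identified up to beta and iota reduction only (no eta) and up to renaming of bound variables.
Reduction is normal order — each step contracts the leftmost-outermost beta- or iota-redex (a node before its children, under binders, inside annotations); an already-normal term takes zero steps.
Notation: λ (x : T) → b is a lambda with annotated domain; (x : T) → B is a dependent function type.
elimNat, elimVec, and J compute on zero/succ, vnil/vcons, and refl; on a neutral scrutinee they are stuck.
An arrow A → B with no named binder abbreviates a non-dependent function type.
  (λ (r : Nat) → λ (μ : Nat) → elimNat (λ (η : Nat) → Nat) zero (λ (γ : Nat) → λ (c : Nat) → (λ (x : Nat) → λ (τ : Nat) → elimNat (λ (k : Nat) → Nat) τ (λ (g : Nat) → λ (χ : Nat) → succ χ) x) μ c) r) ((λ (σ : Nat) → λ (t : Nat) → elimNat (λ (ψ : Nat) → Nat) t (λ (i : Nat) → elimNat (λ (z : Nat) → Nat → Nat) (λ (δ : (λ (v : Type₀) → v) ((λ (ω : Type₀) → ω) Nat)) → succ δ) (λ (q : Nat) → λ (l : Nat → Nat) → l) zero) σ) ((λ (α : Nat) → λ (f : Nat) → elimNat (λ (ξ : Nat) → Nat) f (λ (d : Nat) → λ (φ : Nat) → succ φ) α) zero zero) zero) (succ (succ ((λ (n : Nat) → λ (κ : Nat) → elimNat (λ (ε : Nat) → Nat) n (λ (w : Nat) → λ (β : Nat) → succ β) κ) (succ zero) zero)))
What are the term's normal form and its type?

normal form:
  zero
the term's type:
  Nat


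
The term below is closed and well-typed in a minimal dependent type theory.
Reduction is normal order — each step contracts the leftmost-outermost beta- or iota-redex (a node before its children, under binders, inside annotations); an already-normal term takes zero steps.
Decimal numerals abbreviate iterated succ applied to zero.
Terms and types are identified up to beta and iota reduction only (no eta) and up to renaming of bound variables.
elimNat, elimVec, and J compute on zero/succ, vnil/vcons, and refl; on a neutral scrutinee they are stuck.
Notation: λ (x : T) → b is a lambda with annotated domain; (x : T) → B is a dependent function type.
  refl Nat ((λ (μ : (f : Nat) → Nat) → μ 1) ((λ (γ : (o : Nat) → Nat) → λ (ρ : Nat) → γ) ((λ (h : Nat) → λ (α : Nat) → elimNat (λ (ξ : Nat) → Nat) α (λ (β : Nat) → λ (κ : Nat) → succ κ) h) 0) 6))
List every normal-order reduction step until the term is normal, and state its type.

reduction (normal order):
  refl Nat ((λ (μ : (f : Nat) → Nat) → μ 1) ((λ (γ : (o : Nat) → Nat) → λ (ρ : Nat) → γ) ((λ (h : Nat) → λ (α : Nat) → elimNat (λ (ξ : Nat) → Nat) α (λ (β : Nat) → λ (κ : Nat) → succ κ) h) 0) 6))
  ~> refl Nat ((λ (μ : (f : Nat) → Nat) → λ (γ : Nat) → μ) ((λ (o : Nat) → λ (ρ : Nat) → elimNat (λ (h : Nat) → Nat) ρ (λ (α : Nat) → λ (ξ : Nat) → succ ξ) o) 0) 6 1)
  ~> refl Nat ((λ (μ : Nat) → (λ (f : Nat) → λ (γ : Nat) → elimNat (λ (o : Nat) → Nat) γ (λ (ρ : Nat) → λ (h : Nat) → succ h) f) 0) 6 1)
  ~> refl Nat ((λ (μ : Nat) → λ (f : Nat) → elimNat (λ (γ : Nat) → Nat) f (λ (o : Nat) → λ (ρ : Nat) → succ ρ) μ) 0 1)
  ~> refl Nat ((λ (μ : Nat) → elimNat (λ (f : Nat) → Nat) μ (λ (γ : Nat) → λ (o : Nat) → succ o) 0) 1)
  ~> refl Nat (elimNat (λ (μ : Nat) → Nat) 1 (λ (f : Nat) → λ (γ : Nat) → succ γ) 0)
  ~> refl Nat 1
inferred type:
  Eq Nat 1 1


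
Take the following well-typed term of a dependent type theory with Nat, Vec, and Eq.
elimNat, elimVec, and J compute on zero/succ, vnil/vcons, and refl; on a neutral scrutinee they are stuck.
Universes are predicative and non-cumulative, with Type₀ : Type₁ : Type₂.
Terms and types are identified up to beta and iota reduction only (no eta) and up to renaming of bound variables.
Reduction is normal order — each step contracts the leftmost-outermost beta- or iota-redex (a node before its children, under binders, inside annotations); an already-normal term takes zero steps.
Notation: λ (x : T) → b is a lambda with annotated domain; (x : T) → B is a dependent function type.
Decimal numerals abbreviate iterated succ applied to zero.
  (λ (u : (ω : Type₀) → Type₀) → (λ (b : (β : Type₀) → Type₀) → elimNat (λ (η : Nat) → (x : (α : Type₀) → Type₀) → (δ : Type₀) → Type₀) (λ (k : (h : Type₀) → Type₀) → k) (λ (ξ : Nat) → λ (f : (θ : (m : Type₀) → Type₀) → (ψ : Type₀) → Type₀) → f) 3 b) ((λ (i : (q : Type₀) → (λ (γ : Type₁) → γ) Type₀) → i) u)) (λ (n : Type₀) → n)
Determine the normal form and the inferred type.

normal form:
  λ (u : Type₀) → u
inferred type:
  (u : Type₀) → Type₀


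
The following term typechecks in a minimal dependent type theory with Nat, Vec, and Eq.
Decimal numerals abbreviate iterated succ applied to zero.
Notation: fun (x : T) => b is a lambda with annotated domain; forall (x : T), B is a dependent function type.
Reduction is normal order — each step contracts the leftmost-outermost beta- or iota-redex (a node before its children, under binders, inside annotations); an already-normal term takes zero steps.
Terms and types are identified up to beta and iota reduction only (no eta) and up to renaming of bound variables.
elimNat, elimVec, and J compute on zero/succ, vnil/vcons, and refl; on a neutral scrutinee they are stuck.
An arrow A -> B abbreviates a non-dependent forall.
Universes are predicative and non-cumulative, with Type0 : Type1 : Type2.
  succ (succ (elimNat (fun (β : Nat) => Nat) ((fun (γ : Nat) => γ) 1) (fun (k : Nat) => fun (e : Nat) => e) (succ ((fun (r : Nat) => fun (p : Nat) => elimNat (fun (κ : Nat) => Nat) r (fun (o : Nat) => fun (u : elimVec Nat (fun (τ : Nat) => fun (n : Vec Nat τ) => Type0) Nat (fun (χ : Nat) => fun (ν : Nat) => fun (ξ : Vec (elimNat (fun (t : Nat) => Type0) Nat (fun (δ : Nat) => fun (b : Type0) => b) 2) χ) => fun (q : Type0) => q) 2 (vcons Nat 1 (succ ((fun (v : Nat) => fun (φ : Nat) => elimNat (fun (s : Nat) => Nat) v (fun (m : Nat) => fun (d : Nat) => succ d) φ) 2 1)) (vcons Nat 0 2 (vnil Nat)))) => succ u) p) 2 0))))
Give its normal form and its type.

resulting normal form:
  3
type:
  Nat
observation: contracting an elimNat iota-redex first, the term normalizes in 14 steps.


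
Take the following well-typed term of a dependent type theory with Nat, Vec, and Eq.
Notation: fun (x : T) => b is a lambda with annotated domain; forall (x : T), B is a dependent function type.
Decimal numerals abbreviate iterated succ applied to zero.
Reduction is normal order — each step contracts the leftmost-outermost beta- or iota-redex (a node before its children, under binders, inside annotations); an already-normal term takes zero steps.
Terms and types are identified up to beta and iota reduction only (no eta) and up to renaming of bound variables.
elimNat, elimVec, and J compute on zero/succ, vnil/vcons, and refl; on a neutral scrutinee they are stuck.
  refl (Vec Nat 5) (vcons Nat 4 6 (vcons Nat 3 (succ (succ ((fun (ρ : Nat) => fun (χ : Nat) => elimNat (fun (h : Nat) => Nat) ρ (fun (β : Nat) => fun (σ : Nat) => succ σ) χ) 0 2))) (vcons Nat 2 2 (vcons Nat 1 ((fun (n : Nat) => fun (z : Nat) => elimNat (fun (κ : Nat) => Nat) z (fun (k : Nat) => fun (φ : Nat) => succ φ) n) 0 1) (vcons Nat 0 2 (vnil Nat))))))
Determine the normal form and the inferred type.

resulting normal form:
  refl (Vec Nat 5) (vcons Nat 4 6 (vcons Nat 3 4 (vcons Nat 2 2 (vcons Nat 1 1 (vcons Nat 0 2 (vnil Nat))))))
type:
  Eq (Vec Nat 5) (vcons Nat 4 6 (vcons Nat 3 4 (vcons Nat 2 2 (vcons Nat 1 1 (vcons Nat 0 2 (vnil Nat)))))) (vcons Nat 4 6 (vcons Nat 3 4 (vcons Nat 2 2 (vcons Nat 1 1 (vcons Nat 0 2 (vnil Nat))))))


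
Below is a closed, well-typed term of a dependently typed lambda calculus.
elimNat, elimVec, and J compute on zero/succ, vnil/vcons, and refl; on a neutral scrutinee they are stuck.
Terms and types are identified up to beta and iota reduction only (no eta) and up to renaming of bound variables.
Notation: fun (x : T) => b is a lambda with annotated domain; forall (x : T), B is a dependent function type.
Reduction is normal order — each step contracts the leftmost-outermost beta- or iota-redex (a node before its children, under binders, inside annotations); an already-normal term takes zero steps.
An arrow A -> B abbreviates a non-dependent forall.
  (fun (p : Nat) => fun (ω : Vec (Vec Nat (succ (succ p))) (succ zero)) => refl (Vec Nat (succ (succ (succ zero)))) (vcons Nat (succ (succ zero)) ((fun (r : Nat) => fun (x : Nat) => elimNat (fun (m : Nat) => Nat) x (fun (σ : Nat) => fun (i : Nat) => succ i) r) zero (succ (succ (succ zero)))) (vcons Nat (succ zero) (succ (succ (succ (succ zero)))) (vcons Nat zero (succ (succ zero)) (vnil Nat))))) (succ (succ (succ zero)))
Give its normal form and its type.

normal form:
  fun (p : Vec (Vec Nat (succ (succ (succ (succ (succ zero)))))) (succ zero)) => refl (Vec Nat (succ (succ (succ zero)))) (vcons Nat (succ (succ zero)) (succ (succ (succ zero))) (vcons Nat (succ zero) (succ (succ (succ (succ zero)))) (vcons Nat zero (succ (succ zero)) (vnil Nat))))
type:
  Vec (Vec Nat (succ (succ (succ (succ (succ zero)))))) (succ zero) -> Eq (Vec Nat (succ (succ (succ zero)))) (vcons Nat (succ (succ zero)) (succ (succ (succ zero))) (vcons Nat (succ zero) (succ (succ (succ (succ zero)))) (vcons Nat zero (succ (succ zero)) (vnil Nat)))) (vcons Nat (succ (succ zero)) (succ (succ (succ zero))) (vcons Nat (succ zero) (succ (succ (succ (succ zero)))) (vcons Nat zero (succ (succ zero)) (vnil Nat))))
observation: 4 normal-order steps separate the term from its normal form.


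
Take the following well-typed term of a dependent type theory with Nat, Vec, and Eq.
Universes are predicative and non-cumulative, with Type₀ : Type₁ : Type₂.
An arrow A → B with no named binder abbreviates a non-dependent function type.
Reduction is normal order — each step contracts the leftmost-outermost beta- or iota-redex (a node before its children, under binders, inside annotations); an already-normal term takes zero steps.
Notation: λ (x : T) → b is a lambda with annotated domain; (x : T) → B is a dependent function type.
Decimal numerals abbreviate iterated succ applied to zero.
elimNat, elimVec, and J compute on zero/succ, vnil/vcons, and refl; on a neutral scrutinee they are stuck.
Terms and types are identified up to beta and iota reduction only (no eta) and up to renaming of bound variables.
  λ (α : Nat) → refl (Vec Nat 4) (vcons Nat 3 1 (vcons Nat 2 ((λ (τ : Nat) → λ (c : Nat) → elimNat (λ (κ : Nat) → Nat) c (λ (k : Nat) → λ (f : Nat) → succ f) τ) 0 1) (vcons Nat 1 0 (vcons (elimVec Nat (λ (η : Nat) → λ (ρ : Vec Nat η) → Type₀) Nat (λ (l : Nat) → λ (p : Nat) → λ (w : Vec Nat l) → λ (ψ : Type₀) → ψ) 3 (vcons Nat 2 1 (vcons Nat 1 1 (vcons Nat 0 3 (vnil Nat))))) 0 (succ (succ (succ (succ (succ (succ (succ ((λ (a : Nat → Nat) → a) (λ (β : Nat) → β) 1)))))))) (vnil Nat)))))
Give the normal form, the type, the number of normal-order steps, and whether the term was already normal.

reduced normal form:
  λ (α : Nat) → refl (Vec Nat 4) (vcons Nat 3 1 (vcons Nat 2 1 (vcons Nat 1 0 (vcons Nat 0 8 (vnil Nat)))))
inferred type:
  Nat → Eq (Vec Nat 4) (vcons Nat 3 1 (vcons Nat 2 1 (vcons Nat 1 0 (vcons Nat 0 8 (vnil Nat))))) (vcons Nat 3 1 (vcons Nat 2 1 (vcons Nat 1 0 (vcons Nat 0 8 (vnil Nat)))))
reduction steps (normal order): 21
already normal: no
first contracted redex: a beta-redex


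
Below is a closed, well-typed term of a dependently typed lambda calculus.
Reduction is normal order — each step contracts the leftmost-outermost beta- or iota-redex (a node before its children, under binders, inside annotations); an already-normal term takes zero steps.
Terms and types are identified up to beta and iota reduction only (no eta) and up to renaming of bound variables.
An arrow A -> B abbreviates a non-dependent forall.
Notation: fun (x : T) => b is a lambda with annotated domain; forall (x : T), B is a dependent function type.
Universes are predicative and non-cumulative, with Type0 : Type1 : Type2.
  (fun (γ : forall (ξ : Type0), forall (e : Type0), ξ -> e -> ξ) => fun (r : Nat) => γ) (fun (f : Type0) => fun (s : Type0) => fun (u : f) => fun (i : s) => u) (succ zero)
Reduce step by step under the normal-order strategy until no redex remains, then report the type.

normal-order reduction sequence:
  (fun (γ : forall (ξ : Type0), forall (e : Type0), ξ -> e -> ξ) => fun (r : Nat) => γ) (fun (f : Type0) => fun (s : Type0) => fun (u : f) => fun (i : s) => u) (succ zero)
  ~> (fun (γ : Nat) => fun (ξ : Type0) => fun (e : Type0) => fun (r : ξ) => fun (f : e) => r) (succ zero)
  ~> fun (γ : Type0) => fun (ξ : Type0) => fun (e : γ) => fun (r : ξ) => e
the term's type:
  forall (γ : Type0), forall (ξ : Type0), γ -> ξ -> γ


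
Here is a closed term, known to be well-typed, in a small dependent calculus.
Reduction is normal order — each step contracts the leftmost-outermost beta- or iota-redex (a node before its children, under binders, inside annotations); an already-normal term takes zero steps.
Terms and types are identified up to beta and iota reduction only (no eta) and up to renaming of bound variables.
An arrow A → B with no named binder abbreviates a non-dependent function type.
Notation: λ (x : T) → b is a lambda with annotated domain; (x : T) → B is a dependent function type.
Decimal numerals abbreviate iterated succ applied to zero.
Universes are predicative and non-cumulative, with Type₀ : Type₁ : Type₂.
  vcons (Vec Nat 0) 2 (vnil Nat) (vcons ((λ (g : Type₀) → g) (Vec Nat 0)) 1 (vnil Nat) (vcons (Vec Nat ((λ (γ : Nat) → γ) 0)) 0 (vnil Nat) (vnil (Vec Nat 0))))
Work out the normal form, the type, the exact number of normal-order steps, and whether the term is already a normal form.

resulting normal form:
  vcons (Vec Nat 0) 2 (vnil Nat) (vcons (Vec Nat 0) 1 (vnil Nat) (vcons (Vec Nat 0) 0 (vnil Nat) (vnil (Vec Nat 0))))
type:
  Vec (Vec Nat 0) 3
reduction steps (normal order): 2
already normal: no
first redex: a beta-redex


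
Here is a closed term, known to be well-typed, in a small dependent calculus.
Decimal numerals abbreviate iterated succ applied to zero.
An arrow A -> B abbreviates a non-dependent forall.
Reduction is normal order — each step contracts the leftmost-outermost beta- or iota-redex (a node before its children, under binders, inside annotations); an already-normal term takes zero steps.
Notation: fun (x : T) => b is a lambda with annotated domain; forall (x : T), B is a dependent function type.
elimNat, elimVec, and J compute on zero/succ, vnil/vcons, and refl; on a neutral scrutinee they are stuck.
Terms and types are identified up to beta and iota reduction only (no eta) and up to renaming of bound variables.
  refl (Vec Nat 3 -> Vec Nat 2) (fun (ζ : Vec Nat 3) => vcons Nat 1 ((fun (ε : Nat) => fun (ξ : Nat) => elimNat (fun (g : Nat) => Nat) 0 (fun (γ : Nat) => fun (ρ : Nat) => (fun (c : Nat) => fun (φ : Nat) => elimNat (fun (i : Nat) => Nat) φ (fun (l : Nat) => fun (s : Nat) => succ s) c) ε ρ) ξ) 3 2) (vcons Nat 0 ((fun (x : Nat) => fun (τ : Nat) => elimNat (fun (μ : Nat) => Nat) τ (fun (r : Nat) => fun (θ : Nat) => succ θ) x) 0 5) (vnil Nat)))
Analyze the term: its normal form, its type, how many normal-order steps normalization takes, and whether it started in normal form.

resulting normal form:
  refl (Vec Nat 3 -> Vec Nat 2) (fun (ζ : Vec Nat 3) => vcons Nat 1 6 (vcons Nat 0 5 (vnil Nat)))
type:
  Eq (Vec Nat 3 -> Vec Nat 2) (fun (ζ : Vec Nat 3) => vcons Nat 1 6 (vcons Nat 0 5 (vnil Nat))) (fun (ε : Vec Nat 3) => vcons Nat 1 6 (vcons Nat 0 5 (vnil Nat)))
reduction steps (normal order): 36
started in normal form: no
first redex: a beta-redex


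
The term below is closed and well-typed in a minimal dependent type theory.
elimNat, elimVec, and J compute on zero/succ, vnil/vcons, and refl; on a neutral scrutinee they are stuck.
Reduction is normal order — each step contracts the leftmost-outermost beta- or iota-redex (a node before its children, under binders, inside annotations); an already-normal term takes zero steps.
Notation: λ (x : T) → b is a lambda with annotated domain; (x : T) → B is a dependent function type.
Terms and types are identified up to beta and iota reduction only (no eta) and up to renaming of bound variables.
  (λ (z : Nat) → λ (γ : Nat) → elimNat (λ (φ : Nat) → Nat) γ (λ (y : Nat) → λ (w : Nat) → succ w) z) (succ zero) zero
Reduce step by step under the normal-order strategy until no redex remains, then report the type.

normal-order reduction sequence:
  (λ (z : Nat) → λ (γ : Nat) → elimNat (λ (φ : Nat) → Nat) γ (λ (y : Nat) → λ (w : Nat) → succ w) z) (succ zero) zero
  ~> (λ (z : Nat) → elimNat (λ (γ : Nat) → Nat) z (λ (φ : Nat) → λ (y : Nat) → succ y) (succ zero)) zero
  ~> elimNat (λ (z : Nat) → Nat) zero (λ (γ : Nat) → λ (φ : Nat) → succ φ) (succ zero)
  ~> (λ (z : Nat) → λ (γ : Nat) → succ γ) zero (elimNat (λ (φ : Nat) → Nat) zero (λ (y : Nat) → λ (w : Nat) → succ w) zero)
  ~> (λ (z : Nat) → succ z) (elimNat (λ (γ : Nat) → Nat) zero (λ (φ : Nat) → λ (y : Nat) → succ y) zero)
  ~> succ (elimNat (λ (z : Nat) → Nat) zero (λ (γ : Nat) → λ (φ : Nat) → succ φ) zero)
  ~> succ zero
type:
  Nat


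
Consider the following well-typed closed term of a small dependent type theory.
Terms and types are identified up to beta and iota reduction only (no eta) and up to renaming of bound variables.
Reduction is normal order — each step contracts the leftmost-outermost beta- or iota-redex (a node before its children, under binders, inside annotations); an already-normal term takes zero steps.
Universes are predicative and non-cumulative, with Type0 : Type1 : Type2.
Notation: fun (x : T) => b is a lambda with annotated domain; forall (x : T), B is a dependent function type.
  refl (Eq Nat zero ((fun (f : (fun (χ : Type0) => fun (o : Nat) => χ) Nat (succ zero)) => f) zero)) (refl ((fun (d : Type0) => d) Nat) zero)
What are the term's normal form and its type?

reduced normal form:
  refl (Eq Nat zero zero) (refl Nat zero)
type:
  Eq (Eq Nat zero zero) (refl Nat zero) (refl Nat zero)
observation: the first redex contracted is a beta-redex; the normal form is reached in 2 normal-order steps.


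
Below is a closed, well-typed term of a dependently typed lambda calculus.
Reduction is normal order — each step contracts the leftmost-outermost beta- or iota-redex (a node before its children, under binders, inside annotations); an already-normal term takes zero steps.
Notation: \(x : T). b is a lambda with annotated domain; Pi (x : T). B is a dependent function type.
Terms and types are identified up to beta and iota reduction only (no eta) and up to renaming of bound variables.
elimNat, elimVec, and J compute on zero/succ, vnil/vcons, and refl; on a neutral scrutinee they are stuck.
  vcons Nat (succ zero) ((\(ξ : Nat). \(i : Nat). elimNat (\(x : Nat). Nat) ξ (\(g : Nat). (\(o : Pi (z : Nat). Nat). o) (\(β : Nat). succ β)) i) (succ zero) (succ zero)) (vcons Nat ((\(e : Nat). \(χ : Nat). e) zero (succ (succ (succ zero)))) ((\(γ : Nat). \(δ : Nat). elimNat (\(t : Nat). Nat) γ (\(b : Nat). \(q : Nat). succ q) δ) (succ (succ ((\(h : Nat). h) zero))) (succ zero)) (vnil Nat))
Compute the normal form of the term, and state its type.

reduced normal form:
  vcons Nat (succ zero) (succ (succ zero)) (vcons Nat zero (succ (succ (succ zero))) (vnil Nat))
the term's type:
  Vec Nat (succ (succ zero))
observation: the first redex contracted is a beta-redex; the normal form is reached in 16 normal-order steps.


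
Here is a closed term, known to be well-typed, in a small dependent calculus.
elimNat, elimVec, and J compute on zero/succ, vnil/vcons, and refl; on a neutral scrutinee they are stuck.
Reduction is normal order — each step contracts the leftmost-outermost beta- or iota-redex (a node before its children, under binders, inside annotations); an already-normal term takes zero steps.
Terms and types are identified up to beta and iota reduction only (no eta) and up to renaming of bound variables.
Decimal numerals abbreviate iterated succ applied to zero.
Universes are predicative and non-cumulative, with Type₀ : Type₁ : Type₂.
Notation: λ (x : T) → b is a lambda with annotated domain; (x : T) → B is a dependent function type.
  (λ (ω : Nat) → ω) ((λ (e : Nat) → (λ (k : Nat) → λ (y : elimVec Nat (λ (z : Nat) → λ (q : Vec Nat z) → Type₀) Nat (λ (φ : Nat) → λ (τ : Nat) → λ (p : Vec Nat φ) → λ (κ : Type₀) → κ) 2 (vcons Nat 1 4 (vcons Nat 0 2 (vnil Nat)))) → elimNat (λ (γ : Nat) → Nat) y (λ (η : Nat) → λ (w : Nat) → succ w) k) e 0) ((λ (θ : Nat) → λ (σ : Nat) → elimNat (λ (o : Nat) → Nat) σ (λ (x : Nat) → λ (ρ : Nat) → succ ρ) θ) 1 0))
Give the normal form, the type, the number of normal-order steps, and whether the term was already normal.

reduced normal form:
  1
inferred type:
  Nat
normal-order step count: 14
term was already normal: no
first contracted redex: a beta-redex


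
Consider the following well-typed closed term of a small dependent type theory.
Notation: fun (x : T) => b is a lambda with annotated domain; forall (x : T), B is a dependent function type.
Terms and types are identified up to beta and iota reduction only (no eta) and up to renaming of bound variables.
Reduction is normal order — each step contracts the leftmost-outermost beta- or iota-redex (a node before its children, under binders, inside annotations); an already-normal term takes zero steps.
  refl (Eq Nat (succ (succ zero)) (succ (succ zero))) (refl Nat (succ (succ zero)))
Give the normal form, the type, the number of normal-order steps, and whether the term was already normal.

resulting normal form:
  refl (Eq Nat (succ (succ zero)) (succ (succ zero))) (refl Nat (succ (succ zero)))
the term's type:
  Eq (Eq Nat (succ (succ zero)) (succ (succ zero))) (refl Nat (succ (succ zero))) (refl Nat (succ (succ zero)))
normal-order step count: 0
started in normal form: yes


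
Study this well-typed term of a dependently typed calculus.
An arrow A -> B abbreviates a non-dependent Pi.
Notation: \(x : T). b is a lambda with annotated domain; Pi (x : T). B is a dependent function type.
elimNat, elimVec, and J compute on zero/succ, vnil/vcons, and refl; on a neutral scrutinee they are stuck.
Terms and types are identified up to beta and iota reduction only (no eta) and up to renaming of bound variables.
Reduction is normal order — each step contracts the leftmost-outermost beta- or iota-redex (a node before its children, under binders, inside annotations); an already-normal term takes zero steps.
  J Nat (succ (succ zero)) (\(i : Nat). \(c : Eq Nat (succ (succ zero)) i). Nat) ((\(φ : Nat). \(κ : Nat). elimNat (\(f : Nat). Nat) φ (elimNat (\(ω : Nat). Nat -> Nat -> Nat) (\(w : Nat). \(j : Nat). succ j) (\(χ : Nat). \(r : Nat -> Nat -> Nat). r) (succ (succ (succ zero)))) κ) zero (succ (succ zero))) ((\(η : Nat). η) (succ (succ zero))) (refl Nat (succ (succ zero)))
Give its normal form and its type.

resulting normal form:
  succ (succ zero)
inferred type:
  Nat
observation: contracting a J iota-redex first, the term normalizes in 30 steps.


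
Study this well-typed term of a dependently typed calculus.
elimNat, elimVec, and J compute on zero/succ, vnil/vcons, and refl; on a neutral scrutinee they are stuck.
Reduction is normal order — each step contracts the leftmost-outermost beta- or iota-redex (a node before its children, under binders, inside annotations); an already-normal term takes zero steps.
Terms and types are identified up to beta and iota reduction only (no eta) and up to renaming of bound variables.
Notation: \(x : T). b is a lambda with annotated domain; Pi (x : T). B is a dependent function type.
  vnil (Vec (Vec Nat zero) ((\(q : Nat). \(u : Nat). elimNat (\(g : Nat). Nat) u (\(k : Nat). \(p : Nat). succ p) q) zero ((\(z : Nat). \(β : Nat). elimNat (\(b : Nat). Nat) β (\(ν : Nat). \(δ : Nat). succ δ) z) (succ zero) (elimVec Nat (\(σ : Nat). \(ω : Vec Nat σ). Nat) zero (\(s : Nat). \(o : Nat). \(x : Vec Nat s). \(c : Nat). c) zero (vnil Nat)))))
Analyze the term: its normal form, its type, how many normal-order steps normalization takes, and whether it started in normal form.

resulting normal form:
  vnil (Vec (Vec Nat zero) (succ zero))
type:
  Vec (Vec (Vec Nat zero) (succ zero)) zero
normal-order step count: 10
term was already normal: no
first redex: a beta-redex


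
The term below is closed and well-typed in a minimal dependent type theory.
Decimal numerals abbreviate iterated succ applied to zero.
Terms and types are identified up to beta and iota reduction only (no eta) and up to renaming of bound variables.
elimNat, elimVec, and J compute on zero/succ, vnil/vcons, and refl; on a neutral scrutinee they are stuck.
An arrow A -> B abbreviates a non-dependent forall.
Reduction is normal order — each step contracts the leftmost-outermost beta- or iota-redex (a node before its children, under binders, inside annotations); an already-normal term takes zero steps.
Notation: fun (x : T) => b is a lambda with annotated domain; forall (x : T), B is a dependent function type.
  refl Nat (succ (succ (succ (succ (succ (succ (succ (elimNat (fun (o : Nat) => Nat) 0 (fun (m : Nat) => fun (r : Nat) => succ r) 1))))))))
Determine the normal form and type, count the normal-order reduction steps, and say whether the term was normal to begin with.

resulting normal form:
  refl Nat 8
the term's type:
  Eq Nat 8 8
normal-order step count: 4
started in normal form: no
first contracted redex: an elimNat iota-redex


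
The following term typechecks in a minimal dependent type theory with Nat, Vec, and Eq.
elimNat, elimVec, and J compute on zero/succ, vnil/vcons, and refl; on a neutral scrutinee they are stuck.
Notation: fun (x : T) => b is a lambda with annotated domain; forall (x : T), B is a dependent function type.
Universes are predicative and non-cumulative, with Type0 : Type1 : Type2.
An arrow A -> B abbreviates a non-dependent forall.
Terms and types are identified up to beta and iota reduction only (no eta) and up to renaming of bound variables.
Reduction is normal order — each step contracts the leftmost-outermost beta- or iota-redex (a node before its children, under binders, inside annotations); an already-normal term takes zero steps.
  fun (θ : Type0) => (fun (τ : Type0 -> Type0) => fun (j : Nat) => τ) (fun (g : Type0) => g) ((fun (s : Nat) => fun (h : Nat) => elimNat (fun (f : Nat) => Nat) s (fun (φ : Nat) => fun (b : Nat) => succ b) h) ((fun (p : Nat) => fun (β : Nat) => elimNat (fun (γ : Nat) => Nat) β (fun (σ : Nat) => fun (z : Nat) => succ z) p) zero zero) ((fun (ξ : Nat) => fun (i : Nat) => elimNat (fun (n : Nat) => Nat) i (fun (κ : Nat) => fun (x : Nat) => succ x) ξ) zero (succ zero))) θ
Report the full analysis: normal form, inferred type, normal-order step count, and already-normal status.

normal form:
  fun (θ : Type0) => θ
inferred type:
  Type0 -> Type0
steps to reach normal form (normal order): 3
already normal: no
first contracted redex: a beta-redex


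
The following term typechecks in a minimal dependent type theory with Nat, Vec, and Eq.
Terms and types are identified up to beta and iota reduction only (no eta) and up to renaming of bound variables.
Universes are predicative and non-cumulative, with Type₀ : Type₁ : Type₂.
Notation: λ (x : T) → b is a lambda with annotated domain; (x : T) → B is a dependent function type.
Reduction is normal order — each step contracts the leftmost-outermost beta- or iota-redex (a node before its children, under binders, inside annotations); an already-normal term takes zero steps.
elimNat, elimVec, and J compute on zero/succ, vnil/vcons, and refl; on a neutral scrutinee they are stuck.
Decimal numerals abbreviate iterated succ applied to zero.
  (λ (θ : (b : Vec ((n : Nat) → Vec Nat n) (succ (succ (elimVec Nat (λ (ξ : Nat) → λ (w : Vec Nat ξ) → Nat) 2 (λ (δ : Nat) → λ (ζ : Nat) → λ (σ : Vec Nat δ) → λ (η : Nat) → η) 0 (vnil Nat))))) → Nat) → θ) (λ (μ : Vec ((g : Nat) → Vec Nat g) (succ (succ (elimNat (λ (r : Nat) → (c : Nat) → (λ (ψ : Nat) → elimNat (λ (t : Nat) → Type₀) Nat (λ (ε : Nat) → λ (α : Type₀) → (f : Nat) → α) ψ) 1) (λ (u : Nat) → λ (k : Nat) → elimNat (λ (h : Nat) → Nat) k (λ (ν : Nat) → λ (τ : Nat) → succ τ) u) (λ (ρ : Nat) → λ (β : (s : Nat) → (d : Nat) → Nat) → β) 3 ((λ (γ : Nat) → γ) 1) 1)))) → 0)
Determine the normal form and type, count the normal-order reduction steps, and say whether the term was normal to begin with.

reduced normal form:
  λ (θ : Vec ((b : Nat) → Vec Nat b) 4) → 0
inferred type:
  (θ : Vec ((b : Nat) → Vec Nat b) 4) → Nat
steps to reach normal form (normal order): 18
already normal: no
first redex: a beta-redex


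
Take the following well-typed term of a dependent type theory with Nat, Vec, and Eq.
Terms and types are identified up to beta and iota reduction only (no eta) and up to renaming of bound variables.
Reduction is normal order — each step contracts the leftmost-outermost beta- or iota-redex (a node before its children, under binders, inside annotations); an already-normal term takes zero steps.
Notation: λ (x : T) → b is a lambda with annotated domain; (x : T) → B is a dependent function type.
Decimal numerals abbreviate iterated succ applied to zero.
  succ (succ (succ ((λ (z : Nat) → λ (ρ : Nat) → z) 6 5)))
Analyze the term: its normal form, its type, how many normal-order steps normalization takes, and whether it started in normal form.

normal form:
  9
the term's type:
  Nat
steps to reach normal form (normal order): 2
already normal: no
first redex: a beta-redex


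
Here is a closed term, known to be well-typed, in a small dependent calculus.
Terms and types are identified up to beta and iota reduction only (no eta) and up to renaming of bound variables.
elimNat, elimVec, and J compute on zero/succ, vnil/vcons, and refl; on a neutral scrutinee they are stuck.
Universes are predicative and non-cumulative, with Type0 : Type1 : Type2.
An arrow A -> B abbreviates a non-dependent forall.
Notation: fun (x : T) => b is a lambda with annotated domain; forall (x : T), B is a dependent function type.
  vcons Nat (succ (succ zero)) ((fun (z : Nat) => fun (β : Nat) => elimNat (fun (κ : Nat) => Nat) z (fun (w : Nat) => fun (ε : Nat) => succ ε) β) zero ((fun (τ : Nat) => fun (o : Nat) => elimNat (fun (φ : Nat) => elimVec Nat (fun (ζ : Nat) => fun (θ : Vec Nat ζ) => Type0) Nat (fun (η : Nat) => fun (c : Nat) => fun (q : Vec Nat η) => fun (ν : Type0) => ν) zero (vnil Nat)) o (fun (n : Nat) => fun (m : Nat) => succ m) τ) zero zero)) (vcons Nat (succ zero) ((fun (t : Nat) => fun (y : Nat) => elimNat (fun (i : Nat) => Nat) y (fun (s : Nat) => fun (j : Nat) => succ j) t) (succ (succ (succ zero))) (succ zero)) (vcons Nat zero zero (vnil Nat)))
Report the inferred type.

the term's type:
  Vec Nat (succ (succ (succ zero)))


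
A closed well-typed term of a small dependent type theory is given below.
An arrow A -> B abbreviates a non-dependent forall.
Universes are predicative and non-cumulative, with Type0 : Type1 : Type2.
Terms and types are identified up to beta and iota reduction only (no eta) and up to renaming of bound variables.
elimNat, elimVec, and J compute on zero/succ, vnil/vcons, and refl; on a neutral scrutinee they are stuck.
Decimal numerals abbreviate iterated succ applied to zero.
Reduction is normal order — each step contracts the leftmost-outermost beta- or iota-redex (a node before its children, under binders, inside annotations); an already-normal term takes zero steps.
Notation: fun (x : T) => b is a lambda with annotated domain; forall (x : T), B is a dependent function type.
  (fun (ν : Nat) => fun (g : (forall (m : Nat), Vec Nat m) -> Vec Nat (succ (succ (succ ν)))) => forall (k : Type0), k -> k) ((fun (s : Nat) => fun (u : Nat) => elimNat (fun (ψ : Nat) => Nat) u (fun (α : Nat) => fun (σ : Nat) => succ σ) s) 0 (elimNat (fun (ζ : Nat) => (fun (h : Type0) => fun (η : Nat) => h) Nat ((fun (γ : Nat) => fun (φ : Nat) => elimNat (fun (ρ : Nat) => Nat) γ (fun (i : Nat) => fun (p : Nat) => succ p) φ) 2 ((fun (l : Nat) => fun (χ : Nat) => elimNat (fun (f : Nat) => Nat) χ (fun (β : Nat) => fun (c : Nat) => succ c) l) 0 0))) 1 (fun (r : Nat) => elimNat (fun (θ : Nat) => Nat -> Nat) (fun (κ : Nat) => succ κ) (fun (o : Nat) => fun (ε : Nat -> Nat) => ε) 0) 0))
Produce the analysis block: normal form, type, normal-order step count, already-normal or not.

resulting normal form:
  fun (ν : (forall (g : Nat), Vec Nat g) -> Vec Nat 4) => forall (m : Type0), m -> m
the term's type:
  ((forall (ν : Nat), Vec Nat ν) -> Vec Nat 4) -> Type1
steps to reach normal form (normal order): 5
started in normal form: no
first redex: a beta-redex
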